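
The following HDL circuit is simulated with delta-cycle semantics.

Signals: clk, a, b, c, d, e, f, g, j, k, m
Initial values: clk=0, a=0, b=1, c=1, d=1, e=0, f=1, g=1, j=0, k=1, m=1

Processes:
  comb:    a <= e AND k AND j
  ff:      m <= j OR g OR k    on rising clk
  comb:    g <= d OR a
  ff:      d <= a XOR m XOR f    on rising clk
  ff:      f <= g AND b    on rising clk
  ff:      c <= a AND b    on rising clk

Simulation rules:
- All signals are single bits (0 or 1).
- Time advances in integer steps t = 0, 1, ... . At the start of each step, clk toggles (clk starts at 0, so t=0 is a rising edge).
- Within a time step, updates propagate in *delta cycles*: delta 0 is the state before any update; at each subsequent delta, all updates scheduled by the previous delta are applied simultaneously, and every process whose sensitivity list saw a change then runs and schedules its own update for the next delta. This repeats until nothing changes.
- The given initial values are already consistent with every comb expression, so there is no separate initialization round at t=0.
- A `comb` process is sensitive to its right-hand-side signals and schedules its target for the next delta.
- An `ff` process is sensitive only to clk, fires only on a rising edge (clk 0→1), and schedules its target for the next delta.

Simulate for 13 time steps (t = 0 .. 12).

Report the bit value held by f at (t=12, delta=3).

0

t0.Δ0 m=1 k=1 f=1 b=1 e=0 c=1 d=1 clk=0 j=0 g=1 a=0
t0.Δ1 m=1 k=1 f=1 b=1 e=0 c=1 d=1 clk=1 j=0 g=1 a=0
t0.Δ2 m=1 k=1 f=1 b=1 e=0 c=0 d=0 clk=1 j=0 g=1 a=0
t0.Δ3 m=1 k=1 f=1 b=1 e=0 c=0 d=0 clk=1 j=0 g=0 a=0
t1.Δ0 m=1 k=1 f=1 b=1 e=0 c=0 d=0 clk=1 j=0 g=0 a=0
t1.Δ1 m=1 k=1 f=1 b=1 e=0 c=0 d=0 clk=0 j=0 g=0 a=0
t2.Δ0 m=1 k=1 f=1 b=1 e=0 c=0 d=0 clk=0 j=0 g=0 a=0
t2.Δ1 m=1 k=1 f=1 b=1 e=0 c=0 d=0 clk=1 j=0 g=0 a=0
t2.Δ2 m=1 k=1 f=0 b=1 e=0 c=0 d=0 clk=1 j=0 g=0 a=0
t3.Δ0 m=1 k=1 f=0 b=1 e=0 c=0 d=0 clk=1 j=0 g=0 a=0
t3.Δ1 m=1 k=1 f=0 b=1 e=0 c=0 d=0 clk=0 j=0 g=0 a=0
t4.Δ0 m=1 k=1 f=0 b=1 e=0 c=0 d=0 clk=0 j=0 g=0 a=0
t4.Δ1 m=1 k=1 f=0 b=1 e=0 c=0 d=0 clk=1 j=0 g=0 a=0
t4.Δ2 m=1 k=1 f=0 b=1 e=0 c=0 d=1 clk=1 j=0 g=0 a=0
t4.Δ3 m=1 k=1 f=0 b=1 e=0 c=0 d=1 clk=1 j=0 g=1 a=0
t5.Δ0 m=1 k=1 f=0 b=1 e=0 c=0 d=1 clk=1 j=0 g=1 a=0
t5.Δ1 m=1 k=1 f=0 b=1 e=0 c=0 d=1 clk=0 j=0 g=1 a=0
t6.Δ0 m=1 k=1 f=0 b=1 e=0 c=0 d=1 clk=0 j=0 g=1 a=0
t6.Δ1 m=1 k=1 f=0 b=1 e=0 c=0 d=1 clk=1 j=0 g=1 a=0
t6.Δ2 m=1 k=1 f=1 b=1 e=0 c=0 d=1 clk=1 j=0 g=1 a=0
t7.Δ0 m=1 k=1 f=1 b=1 e=0 c=0 d=1 clk=1 j=0 g=1 a=0
t7.Δ1 m=1 k=1 f=1 b=1 e=0 c=0 d=1 clk=0 j=0 g=1 a=0
t8.Δ0 m=1 k=1 f=1 b=1 e=0 c=0 d=1 clk=0 j=0 g=1 a=0
t8.Δ1 m=1 k=1 f=1 b=1 e=0 c=0 d=1 clk=1 j=0 g=1 a=0
t8.Δ2 m=1 k=1 f=1 b=1 e=0 c=0 d=0 clk=1 j=0 g=1 a=0
t8.Δ3 m=1 k=1 f=1 b=1 e=0 c=0 d=0 clk=1 j=0 g=0 a=0
t9.Δ0 m=1 k=1 f=1 b=1 e=0 c=0 d=0 clk=1 j=0 g=0 a=0
t9.Δ1 m=1 k=1 f=1 b=1 e=0 c=0 d=0 clk=0 j=0 g=0 a=0
t10.Δ0 m=1 k=1 f=1 b=1 e=0 c=0 d=0 clk=0 j=0 g=0 a=0
t10.Δ1 m=1 k=1 f=1 b=1 e=0 c=0 d=0 clk=1 j=0 g=0 a=0
t10.Δ2 m=1 k=1 f=0 b=1 e=0 c=0 d=0 clk=1 j=0 g=0 a=0
t11.Δ0 m=1 k=1 f=0 b=1 e=0 c=0 d=0 clk=1 j=0 g=0 a=0
t11.Δ1 m=1 k=1 f=0 b=1 e=0 c=0 d=0 clk=0 j=0 g=0 a=0
t12.Δ0 m=1 k=1 f=0 b=1 e=0 c=0 d=0 clk=0 j=0 g=0 a=0
t12.Δ1 m=1 k=1 f=0 b=1 e=0 c=0 d=0 clk=1 j=0 g=0 a=0
t12.Δ2 m=1 k=1 f=0 b=1 e=0 c=0 d=1 clk=1 j=0 g=0 a=0
t12.Δ3 m=1 k=1 f=0 b=1 e=0 c=0 d=1 clk=1 j=0 g=1 a=0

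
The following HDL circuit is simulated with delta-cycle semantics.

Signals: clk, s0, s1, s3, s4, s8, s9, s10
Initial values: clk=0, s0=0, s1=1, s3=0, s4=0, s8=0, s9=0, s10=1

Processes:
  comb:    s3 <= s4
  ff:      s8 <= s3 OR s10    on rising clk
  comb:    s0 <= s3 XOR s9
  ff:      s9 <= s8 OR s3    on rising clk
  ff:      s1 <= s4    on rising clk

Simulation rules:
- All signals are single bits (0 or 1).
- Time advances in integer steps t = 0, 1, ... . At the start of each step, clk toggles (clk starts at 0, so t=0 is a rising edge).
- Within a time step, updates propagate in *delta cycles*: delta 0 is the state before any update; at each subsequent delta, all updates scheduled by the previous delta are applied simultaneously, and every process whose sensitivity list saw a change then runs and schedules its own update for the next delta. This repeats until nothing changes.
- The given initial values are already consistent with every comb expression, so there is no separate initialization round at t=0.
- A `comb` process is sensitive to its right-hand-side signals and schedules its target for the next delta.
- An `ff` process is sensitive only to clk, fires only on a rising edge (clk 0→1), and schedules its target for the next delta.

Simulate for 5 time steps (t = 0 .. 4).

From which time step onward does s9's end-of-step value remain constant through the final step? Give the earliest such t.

[bits: s1,clk,s3,s9,s10,s8,s4,s0]
t=0: Δ0=10001000 Δ1=11001000 Δ2=01001100 | 2Δ
t=1: Δ0=01001100 Δ1=00001100 | 1Δ
t=2: Δ0=00001100 Δ1=01001100 Δ2=01011100 Δ3=01011101 | 3Δ
t=3: Δ0=01011101 Δ1=00011101 | 1Δ
t=4: Δ0=00011101 Δ1=01011101 | 1Δ

2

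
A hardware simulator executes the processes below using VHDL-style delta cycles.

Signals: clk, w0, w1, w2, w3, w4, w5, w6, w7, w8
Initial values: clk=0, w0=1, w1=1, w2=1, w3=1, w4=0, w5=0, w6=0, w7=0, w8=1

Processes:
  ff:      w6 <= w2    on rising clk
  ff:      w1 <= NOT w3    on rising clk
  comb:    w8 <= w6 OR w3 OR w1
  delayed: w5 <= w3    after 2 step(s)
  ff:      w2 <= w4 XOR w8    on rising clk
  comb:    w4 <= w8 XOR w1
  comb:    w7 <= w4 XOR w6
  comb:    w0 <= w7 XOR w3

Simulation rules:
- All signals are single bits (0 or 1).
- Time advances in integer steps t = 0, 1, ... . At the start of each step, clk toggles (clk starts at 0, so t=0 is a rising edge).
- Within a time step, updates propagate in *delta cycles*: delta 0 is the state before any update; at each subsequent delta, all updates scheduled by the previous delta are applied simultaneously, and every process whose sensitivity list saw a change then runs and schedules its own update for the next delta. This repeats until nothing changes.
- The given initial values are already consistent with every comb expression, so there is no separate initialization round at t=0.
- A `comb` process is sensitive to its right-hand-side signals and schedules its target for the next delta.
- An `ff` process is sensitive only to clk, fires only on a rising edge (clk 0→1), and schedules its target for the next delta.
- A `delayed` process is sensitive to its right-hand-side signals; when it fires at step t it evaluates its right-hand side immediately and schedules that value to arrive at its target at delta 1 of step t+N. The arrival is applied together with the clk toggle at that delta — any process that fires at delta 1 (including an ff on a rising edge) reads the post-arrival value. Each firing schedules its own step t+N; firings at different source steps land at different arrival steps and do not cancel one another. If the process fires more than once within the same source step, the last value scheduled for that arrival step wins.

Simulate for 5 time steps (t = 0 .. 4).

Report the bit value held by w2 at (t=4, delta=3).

0

t0.Δ0 w1=1 w7=0 w6=0 w8=1 w5=0 w3=1 w2=1 w4=0 w0=1 clk=0
t0.Δ1 w1=1 w7=0 w6=0 w8=1 w5=0 w3=1 w2=1 w4=0 w0=1 clk=1
t0.Δ2 w1=0 w7=0 w6=1 w8=1 w5=0 w3=1 w2=1 w4=0 w0=1 clk=1
t0.Δ3 w1=0 w7=1 w6=1 w8=1 w5=0 w3=1 w2=1 w4=1 w0=1 clk=1
t0.Δ4 w1=0 w7=0 w6=1 w8=1 w5=0 w3=1 w2=1 w4=1 w0=0 clk=1
t0.Δ5 w1=0 w7=0 w6=1 w8=1 w5=0 w3=1 w2=1 w4=1 w0=1 clk=1
t1.Δ0 w1=0 w7=0 w6=1 w8=1 w5=0 w3=1 w2=1 w4=1 w0=1 clk=1
t1.Δ1 w1=0 w7=0 w6=1 w8=1 w5=0 w3=1 w2=1 w4=1 w0=1 clk=0
t2.Δ0 w1=0 w7=0 w6=1 w8=1 w5=0 w3=1 w2=1 w4=1 w0=1 clk=0
t2.Δ1 w1=0 w7=0 w6=1 w8=1 w5=0 w3=1 w2=1 w4=1 w0=1 clk=1
t2.Δ2 w1=0 w7=0 w6=1 w8=1 w5=0 w3=1 w2=0 w4=1 w0=1 clk=1
t3.Δ0 w1=0 w7=0 w6=1 w8=1 w5=0 w3=1 w2=0 w4=1 w0=1 clk=1
t3.Δ1 w1=0 w7=0 w6=1 w8=1 w5=0 w3=1 w2=0 w4=1 w0=1 clk=0
t4.Δ0 w1=0 w7=0 w6=1 w8=1 w5=0 w3=1 w2=0 w4=1 w0=1 clk=0
t4.Δ1 w1=0 w7=0 w6=1 w8=1 w5=0 w3=1 w2=0 w4=1 w0=1 clk=1
t4.Δ2 w1=0 w7=0 w6=0 w8=1 w5=0 w3=1 w2=0 w4=1 w0=1 clk=1
t4.Δ3 w1=0 w7=1 w6=0 w8=1 w5=0 w3=1 w2=0 w4=1 w0=1 clk=1
t4.Δ4 w1=0 w7=1 w6=0 w8=1 w5=0 w3=1 w2=0 w4=1 w0=0 clk=1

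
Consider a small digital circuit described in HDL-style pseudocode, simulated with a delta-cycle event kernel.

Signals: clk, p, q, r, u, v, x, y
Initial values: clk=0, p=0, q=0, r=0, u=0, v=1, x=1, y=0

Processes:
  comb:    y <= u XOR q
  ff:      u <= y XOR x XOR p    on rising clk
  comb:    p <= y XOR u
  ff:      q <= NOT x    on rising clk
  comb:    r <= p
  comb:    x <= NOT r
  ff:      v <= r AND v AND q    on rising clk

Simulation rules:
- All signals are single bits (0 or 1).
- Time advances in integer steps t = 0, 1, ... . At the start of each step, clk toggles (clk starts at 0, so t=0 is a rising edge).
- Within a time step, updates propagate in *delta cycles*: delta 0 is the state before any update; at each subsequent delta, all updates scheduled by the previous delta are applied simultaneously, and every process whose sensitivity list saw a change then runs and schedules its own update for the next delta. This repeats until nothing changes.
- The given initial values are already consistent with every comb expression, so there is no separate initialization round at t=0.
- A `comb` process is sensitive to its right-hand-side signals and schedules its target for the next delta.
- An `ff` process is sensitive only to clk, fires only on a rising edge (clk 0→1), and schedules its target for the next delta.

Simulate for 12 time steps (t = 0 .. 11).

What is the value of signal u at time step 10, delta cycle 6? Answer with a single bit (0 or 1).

[bits: y,u,clk,q,p,v,x,r]
t=0: Δ0=00000110 Δ1=00100110 Δ2=01100010 Δ3=11101010 Δ4=11100011 Δ5=11100000 Δ6=11100010 | 6Δ
t=1: Δ0=11100010 Δ1=11000010 | 1Δ
t=2: Δ0=11000010 Δ1=11100010 Δ2=10100010 Δ3=00101010 Δ4=00100011 Δ5=00100000 Δ6=00100010 | 6Δ
t=3: Δ0=00100010 Δ1=00000010 | 1Δ
t=4: Δ0=00000010 Δ1=00100010 Δ2=01100010 Δ3=11101010 Δ4=11100011 Δ5=11100000 Δ6=11100010 | 6Δ
t=5: Δ0=11100010 Δ1=11000010 | 1Δ
t=6: Δ0=11000010 Δ1=11100010 Δ2=10100010 Δ3=00101010 Δ4=00100011 Δ5=00100000 Δ6=00100010 | 6Δ
t=7: Δ0=00100010 Δ1=00000010 | 1Δ
t=8: Δ0=00000010 Δ1=00100010 Δ2=01100010 Δ3=11101010 Δ4=11100011 Δ5=11100000 Δ6=11100010 | 6Δ
t=9: Δ0=11100010 Δ1=11000010 | 1Δ
t=10: Δ0=11000010 Δ1=11100010 Δ2=10100010 Δ3=00101010 Δ4=00100011 Δ5=00100000 Δ6=00100010 | 6Δ
t=11: Δ0=00100010 Δ1=00000010 | 1Δ

0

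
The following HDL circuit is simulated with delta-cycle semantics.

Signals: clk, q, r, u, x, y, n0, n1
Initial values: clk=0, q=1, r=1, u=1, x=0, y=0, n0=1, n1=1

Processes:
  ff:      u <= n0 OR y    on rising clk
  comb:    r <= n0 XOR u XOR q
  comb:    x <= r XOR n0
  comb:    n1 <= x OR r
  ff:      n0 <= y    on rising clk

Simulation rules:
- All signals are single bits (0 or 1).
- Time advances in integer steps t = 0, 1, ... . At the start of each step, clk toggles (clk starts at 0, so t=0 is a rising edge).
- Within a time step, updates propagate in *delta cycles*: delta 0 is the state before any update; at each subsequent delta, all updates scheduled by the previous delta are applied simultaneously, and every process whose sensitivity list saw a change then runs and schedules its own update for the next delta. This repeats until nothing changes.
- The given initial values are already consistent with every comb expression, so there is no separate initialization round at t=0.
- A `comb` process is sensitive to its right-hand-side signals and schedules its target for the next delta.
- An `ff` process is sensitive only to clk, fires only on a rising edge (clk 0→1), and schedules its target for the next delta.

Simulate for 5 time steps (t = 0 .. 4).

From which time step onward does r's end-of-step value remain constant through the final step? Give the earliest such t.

t=0 Δ0: n1=1 x=0 clk=0 y=0 q=1 n0=1 u=1 r=1
  Δ1: clk:0→1
  Δ2: n0:1→0
  Δ3: x:0→1, r:1→0
  Δ4: x:1→0
  Δ5: n1:1→0
  (5Δ to stable)
t=1 Δ0: n1=0 x=0 clk=1 y=0 q=1 n0=0 u=1 r=0
  Δ1: clk:1→0
  (1Δ to stable)
t=2 Δ0: n1=0 x=0 clk=0 y=0 q=1 n0=0 u=1 r=0
  Δ1: clk:0→1
  Δ2: u:1→0
  Δ3: r:0→1
  Δ4: n1:0→1, x:0→1
  (4Δ to stable)
t=3 Δ0: n1=1 x=1 clk=1 y=0 q=1 n0=0 u=0 r=1
  Δ1: clk:1→0
  (1Δ to stable)
t=4 Δ0: n1=1 x=1 clk=0 y=0 q=1 n0=0 u=0 r=1
  Δ1: clk:0→1
  (1Δ to stable)

2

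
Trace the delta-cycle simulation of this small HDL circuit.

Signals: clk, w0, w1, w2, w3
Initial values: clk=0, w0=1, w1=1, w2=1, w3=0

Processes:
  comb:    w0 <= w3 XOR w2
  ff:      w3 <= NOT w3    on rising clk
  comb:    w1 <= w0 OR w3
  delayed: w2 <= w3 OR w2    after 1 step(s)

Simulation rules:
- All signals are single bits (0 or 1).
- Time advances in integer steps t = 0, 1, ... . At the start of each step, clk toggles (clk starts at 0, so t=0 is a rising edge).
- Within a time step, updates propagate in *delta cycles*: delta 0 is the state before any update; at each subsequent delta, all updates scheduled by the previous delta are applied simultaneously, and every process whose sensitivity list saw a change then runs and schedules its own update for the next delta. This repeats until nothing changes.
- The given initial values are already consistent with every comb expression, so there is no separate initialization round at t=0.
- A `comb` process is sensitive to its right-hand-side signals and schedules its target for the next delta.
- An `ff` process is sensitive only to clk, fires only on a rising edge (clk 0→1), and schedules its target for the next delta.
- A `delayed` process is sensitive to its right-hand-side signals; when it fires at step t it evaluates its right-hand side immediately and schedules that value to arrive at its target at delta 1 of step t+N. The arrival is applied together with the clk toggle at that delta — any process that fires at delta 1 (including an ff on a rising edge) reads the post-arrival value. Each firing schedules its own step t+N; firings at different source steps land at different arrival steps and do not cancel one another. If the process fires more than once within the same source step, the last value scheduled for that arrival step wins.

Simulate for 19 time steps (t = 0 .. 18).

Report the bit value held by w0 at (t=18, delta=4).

t=0 Δ0: w1=1 w3=0 w0=1 clk=0 w2=1
  Δ1: clk:0→1
  Δ2: w3:0→1
  Δ3: w0:1→0
  (3Δ to stable)
t=1 Δ0: w1=1 w3=1 w0=0 clk=1 w2=1
  Δ1: clk:1→0
  (1Δ to stable)
t=2 Δ0: w1=1 w3=1 w0=0 clk=0 w2=1
  Δ1: clk:0→1
  Δ2: w3:1→0
  Δ3: w1:1→0, w0:0→1
  Δ4: w1:0→1
  (4Δ to stable)
t=3 Δ0: w1=1 w3=0 w0=1 clk=1 w2=1
  Δ1: clk:1→0
  (1Δ to stable)
t=4 Δ0: w1=1 w3=0 w0=1 clk=0 w2=1
  Δ1: clk:0→1
  Δ2: w3:0→1
  Δ3: w0:1→0
  (3Δ to stable)
t=5 Δ0: w1=1 w3=1 w0=0 clk=1 w2=1
  Δ1: clk:1→0
  (1Δ to stable)
t=6 Δ0: w1=1 w3=1 w0=0 clk=0 w2=1
  Δ1: clk:0→1
  Δ2: w3:1→0
  Δ3: w1:1→0, w0:0→1
  Δ4: w1:0→1
  (4Δ to stable)
t=7 Δ0: w1=1 w3=0 w0=1 clk=1 w2=1
  Δ1: clk:1→0
  (1Δ to stable)
t=8 Δ0: w1=1 w3=0 w0=1 clk=0 w2=1
  Δ1: clk:0→1
  Δ2: w3:0→1
  Δ3: w0:1→0
  (3Δ to stable)
t=9 Δ0: w1=1 w3=1 w0=0 clk=1 w2=1
  Δ1: clk:1→0
  (1Δ to stable)
t=10 Δ0: w1=1 w3=1 w0=0 clk=0 w2=1
  Δ1: clk:0→1
  Δ2: w3:1→0
  Δ3: w1:1→0, w0:0→1
  Δ4: w1:0→1
  (4Δ to stable)
t=11 Δ0: w1=1 w3=0 w0=1 clk=1 w2=1
  Δ1: clk:1→0
  (1Δ to stable)
t=12 Δ0: w1=1 w3=0 w0=1 clk=0 w2=1
  Δ1: clk:0→1
  Δ2: w3:0→1
  Δ3: w0:1→0
  (3Δ to stable)
t=13 Δ0: w1=1 w3=1 w0=0 clk=1 w2=1
  Δ1: clk:1→0
  (1Δ to stable)
t=14 Δ0: w1=1 w3=1 w0=0 clk=0 w2=1
  Δ1: clk:0→1
  Δ2: w3:1→0
  Δ3: w1:1→0, w0:0→1
  Δ4: w1:0→1
  (4Δ to stable)
t=15 Δ0: w1=1 w3=0 w0=1 clk=1 w2=1
  Δ1: clk:1→0
  (1Δ to stable)
t=16 Δ0: w1=1 w3=0 w0=1 clk=0 w2=1
  Δ1: clk:0→1
  Δ2: w3:0→1
  Δ3: w0:1→0
  (3Δ to stable)
t=17 Δ0: w1=1 w3=1 w0=0 clk=1 w2=1
  Δ1: clk:1→0
  (1Δ to stable)
t=18 Δ0: w1=1 w3=1 w0=0 clk=0 w2=1
  Δ1: clk:0→1
  Δ2: w3:1→0
  Δ3: w1:1→0, w0:0→1
  Δ4: w1:0→1
  (4Δ to stable)

1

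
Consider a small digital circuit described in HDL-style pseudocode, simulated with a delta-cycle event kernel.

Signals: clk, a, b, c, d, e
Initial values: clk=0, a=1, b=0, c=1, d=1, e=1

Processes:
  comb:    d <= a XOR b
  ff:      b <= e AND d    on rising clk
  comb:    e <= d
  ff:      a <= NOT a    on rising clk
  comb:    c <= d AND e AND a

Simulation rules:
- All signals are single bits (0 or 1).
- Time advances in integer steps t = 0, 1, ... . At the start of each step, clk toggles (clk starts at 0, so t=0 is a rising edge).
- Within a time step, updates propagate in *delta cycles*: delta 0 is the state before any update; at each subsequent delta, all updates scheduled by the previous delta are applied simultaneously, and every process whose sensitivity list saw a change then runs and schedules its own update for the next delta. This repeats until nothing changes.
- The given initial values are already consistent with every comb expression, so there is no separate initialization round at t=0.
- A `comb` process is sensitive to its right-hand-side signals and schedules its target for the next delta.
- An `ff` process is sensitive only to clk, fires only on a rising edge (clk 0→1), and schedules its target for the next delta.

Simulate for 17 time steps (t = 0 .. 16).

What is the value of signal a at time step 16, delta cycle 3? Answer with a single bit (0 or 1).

0

t0.Δ0 clk=0 a=1 c=1 d=1 b=0 e=1
t0.Δ1 clk=1 a=1 c=1 d=1 b=0 e=1
t0.Δ2 clk=1 a=0 c=1 d=1 b=1 e=1
t0.Δ3 clk=1 a=0 c=0 d=1 b=1 e=1
t1.Δ0 clk=1 a=0 c=0 d=1 b=1 e=1
t1.Δ1 clk=0 a=0 c=0 d=1 b=1 e=1
t2.Δ0 clk=0 a=0 c=0 d=1 b=1 e=1
t2.Δ1 clk=1 a=0 c=0 d=1 b=1 e=1
t2.Δ2 clk=1 a=1 c=0 d=1 b=1 e=1
t2.Δ3 clk=1 a=1 c=1 d=0 b=1 e=1
t2.Δ4 clk=1 a=1 c=0 d=0 b=1 e=0
t3.Δ0 clk=1 a=1 c=0 d=0 b=1 e=0
t3.Δ1 clk=0 a=1 c=0 d=0 b=1 e=0
t4.Δ0 clk=0 a=1 c=0 d=0 b=1 e=0
t4.Δ1 clk=1 a=1 c=0 d=0 b=1 e=0
t4.Δ2 clk=1 a=0 c=0 d=0 b=0 e=0
t5.Δ0 clk=1 a=0 c=0 d=0 b=0 e=0
t5.Δ1 clk=0 a=0 c=0 d=0 b=0 e=0
t6.Δ0 clk=0 a=0 c=0 d=0 b=0 e=0
t6.Δ1 clk=1 a=0 c=0 d=0 b=0 e=0
t6.Δ2 clk=1 a=1 c=0 d=0 b=0 e=0
t6.Δ3 clk=1 a=1 c=0 d=1 b=0 e=0
t6.Δ4 clk=1 a=1 c=0 d=1 b=0 e=1
t6.Δ5 clk=1 a=1 c=1 d=1 b=0 e=1
t7.Δ0 clk=1 a=1 c=1 d=1 b=0 e=1
t7.Δ1 clk=0 a=1 c=1 d=1 b=0 e=1
t8.Δ0 clk=0 a=1 c=1 d=1 b=0 e=1
t8.Δ1 clk=1 a=1 c=1 d=1 b=0 e=1
t8.Δ2 clk=1 a=0 c=1 d=1 b=1 e=1
t8.Δ3 clk=1 a=0 c=0 d=1 b=1 e=1
t9.Δ0 clk=1 a=0 c=0 d=1 b=1 e=1
t9.Δ1 clk=0 a=0 c=0 d=1 b=1 e=1
t10.Δ0 clk=0 a=0 c=0 d=1 b=1 e=1
t10.Δ1 clk=1 a=0 c=0 d=1 b=1 e=1
t10.Δ2 clk=1 a=1 c=0 d=1 b=1 e=1
t10.Δ3 clk=1 a=1 c=1 d=0 b=1 e=1
t10.Δ4 clk=1 a=1 c=0 d=0 b=1 e=0
t11.Δ0 clk=1 a=1 c=0 d=0 b=1 e=0
t11.Δ1 clk=0 a=1 c=0 d=0 b=1 e=0
t12.Δ0 clk=0 a=1 c=0 d=0 b=1 e=0
t12.Δ1 clk=1 a=1 c=0 d=0 b=1 e=0
t12.Δ2 clk=1 a=0 c=0 d=0 b=0 e=0
t13.Δ0 clk=1 a=0 c=0 d=0 b=0 e=0
t13.Δ1 clk=0 a=0 c=0 d=0 b=0 e=0
t14.Δ0 clk=0 a=0 c=0 d=0 b=0 e=0
t14.Δ1 clk=1 a=0 c=0 d=0 b=0 e=0
t14.Δ2 clk=1 a=1 c=0 d=0 b=0 e=0
t14.Δ3 clk=1 a=1 c=0 d=1 b=0 e=0
t14.Δ4 clk=1 a=1 c=0 d=1 b=0 e=1
t14.Δ5 clk=1 a=1 c=1 d=1 b=0 e=1
t15.Δ0 clk=1 a=1 c=1 d=1 b=0 e=1
t15.Δ1 clk=0 a=1 c=1 d=1 b=0 e=1
t16.Δ0 clk=0 a=1 c=1 d=1 b=0 e=1
t16.Δ1 clk=1 a=1 c=1 d=1 b=0 e=1
t16.Δ2 clk=1 a=0 c=1 d=1 b=1 e=1
t16.Δ3 clk=1 a=0 c=0 d=1 b=1 e=1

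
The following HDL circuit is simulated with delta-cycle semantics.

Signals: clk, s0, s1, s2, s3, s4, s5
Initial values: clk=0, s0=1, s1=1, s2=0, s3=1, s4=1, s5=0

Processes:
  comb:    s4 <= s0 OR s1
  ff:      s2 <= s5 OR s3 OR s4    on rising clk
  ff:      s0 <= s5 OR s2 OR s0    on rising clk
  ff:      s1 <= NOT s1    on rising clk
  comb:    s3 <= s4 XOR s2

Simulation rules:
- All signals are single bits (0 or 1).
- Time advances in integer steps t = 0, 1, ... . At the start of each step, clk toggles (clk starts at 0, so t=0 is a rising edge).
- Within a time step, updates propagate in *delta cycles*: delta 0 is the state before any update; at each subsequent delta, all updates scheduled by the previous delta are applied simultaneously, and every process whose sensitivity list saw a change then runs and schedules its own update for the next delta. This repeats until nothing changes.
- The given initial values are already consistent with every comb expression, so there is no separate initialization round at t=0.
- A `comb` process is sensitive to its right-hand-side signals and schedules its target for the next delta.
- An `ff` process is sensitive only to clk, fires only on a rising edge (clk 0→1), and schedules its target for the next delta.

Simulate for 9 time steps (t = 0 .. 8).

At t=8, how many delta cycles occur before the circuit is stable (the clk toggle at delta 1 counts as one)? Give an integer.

2

t0.Δ0 s0=1 s1=1 s4=1 clk=0 s5=0 s3=1 s2=0
t0.Δ1 s0=1 s1=1 s4=1 clk=1 s5=0 s3=1 s2=0
t0.Δ2 s0=1 s1=0 s4=1 clk=1 s5=0 s3=1 s2=1
t0.Δ3 s0=1 s1=0 s4=1 clk=1 s5=0 s3=0 s2=1
t1.Δ0 s0=1 s1=0 s4=1 clk=1 s5=0 s3=0 s2=1
t1.Δ1 s0=1 s1=0 s4=1 clk=0 s5=0 s3=0 s2=1
t2.Δ0 s0=1 s1=0 s4=1 clk=0 s5=0 s3=0 s2=1
t2.Δ1 s0=1 s1=0 s4=1 clk=1 s5=0 s3=0 s2=1
t2.Δ2 s0=1 s1=1 s4=1 clk=1 s5=0 s3=0 s2=1
t3.Δ0 s0=1 s1=1 s4=1 clk=1 s5=0 s3=0 s2=1
t3.Δ1 s0=1 s1=1 s4=1 clk=0 s5=0 s3=0 s2=1
t4.Δ0 s0=1 s1=1 s4=1 clk=0 s5=0 s3=0 s2=1
t4.Δ1 s0=1 s1=1 s4=1 clk=1 s5=0 s3=0 s2=1
t4.Δ2 s0=1 s1=0 s4=1 clk=1 s5=0 s3=0 s2=1
t5.Δ0 s0=1 s1=0 s4=1 clk=1 s5=0 s3=0 s2=1
t5.Δ1 s0=1 s1=0 s4=1 clk=0 s5=0 s3=0 s2=1
t6.Δ0 s0=1 s1=0 s4=1 clk=0 s5=0 s3=0 s2=1
t6.Δ1 s0=1 s1=0 s4=1 clk=1 s5=0 s3=0 s2=1
t6.Δ2 s0=1 s1=1 s4=1 clk=1 s5=0 s3=0 s2=1
t7.Δ0 s0=1 s1=1 s4=1 clk=1 s5=0 s3=0 s2=1
t7.Δ1 s0=1 s1=1 s4=1 clk=0 s5=0 s3=0 s2=1
t8.Δ0 s0=1 s1=1 s4=1 clk=0 s5=0 s3=0 s2=1
t8.Δ1 s0=1 s1=1 s4=1 clk=1 s5=0 s3=0 s2=1
t8.Δ2 s0=1 s1=0 s4=1 clk=1 s5=0 s3=0 s2=1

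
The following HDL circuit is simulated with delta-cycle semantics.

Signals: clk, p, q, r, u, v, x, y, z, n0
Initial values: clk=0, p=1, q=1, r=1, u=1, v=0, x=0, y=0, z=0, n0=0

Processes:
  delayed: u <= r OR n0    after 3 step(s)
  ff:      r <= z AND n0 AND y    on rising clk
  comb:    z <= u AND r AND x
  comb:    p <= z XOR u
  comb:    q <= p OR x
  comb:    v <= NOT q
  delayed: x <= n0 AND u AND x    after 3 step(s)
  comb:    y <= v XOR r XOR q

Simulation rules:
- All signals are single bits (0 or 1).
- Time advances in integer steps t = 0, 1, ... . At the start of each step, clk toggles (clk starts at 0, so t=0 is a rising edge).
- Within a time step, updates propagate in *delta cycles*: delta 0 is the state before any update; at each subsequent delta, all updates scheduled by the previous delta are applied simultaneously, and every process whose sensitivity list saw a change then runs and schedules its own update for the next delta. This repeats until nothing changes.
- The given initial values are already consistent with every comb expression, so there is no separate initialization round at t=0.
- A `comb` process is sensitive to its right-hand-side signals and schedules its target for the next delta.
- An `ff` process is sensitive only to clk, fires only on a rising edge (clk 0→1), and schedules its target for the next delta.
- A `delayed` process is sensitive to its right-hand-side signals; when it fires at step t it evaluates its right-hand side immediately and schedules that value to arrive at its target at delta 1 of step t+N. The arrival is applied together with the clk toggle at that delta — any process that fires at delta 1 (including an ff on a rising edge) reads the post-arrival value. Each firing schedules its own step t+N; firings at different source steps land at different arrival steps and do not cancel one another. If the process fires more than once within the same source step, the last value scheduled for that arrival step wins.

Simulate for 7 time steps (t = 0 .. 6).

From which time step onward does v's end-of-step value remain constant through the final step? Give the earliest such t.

t0.Δ0 r=1 q=1 p=1 x=0 n0=0 y=0 z=0 clk=0 v=0 u=1
t0.Δ1 r=1 q=1 p=1 x=0 n0=0 y=0 z=0 clk=1 v=0 u=1
t0.Δ2 r=0 q=1 p=1 x=0 n0=0 y=0 z=0 clk=1 v=0 u=1
t0.Δ3 r=0 q=1 p=1 x=0 n0=0 y=1 z=0 clk=1 v=0 u=1
t1.Δ0 r=0 q=1 p=1 x=0 n0=0 y=1 z=0 clk=1 v=0 u=1
t1.Δ1 r=0 q=1 p=1 x=0 n0=0 y=1 z=0 clk=0 v=0 u=1
t2.Δ0 r=0 q=1 p=1 x=0 n0=0 y=1 z=0 clk=0 v=0 u=1
t2.Δ1 r=0 q=1 p=1 x=0 n0=0 y=1 z=0 clk=1 v=0 u=1
t3.Δ0 r=0 q=1 p=1 x=0 n0=0 y=1 z=0 clk=1 v=0 u=1
t3.Δ1 r=0 q=1 p=1 x=0 n0=0 y=1 z=0 clk=0 v=0 u=0
t3.Δ2 r=0 q=1 p=0 x=0 n0=0 y=1 z=0 clk=0 v=0 u=0
t3.Δ3 r=0 q=0 p=0 x=0 n0=0 y=1 z=0 clk=0 v=0 u=0
t3.Δ4 r=0 q=0 p=0 x=0 n0=0 y=0 z=0 clk=0 v=1 u=0
t3.Δ5 r=0 q=0 p=0 x=0 n0=0 y=1 z=0 clk=0 v=1 u=0
t4.Δ0 r=0 q=0 p=0 x=0 n0=0 y=1 z=0 clk=0 v=1 u=0
t4.Δ1 r=0 q=0 p=0 x=0 n0=0 y=1 z=0 clk=1 v=1 u=0
t5.Δ0 r=0 q=0 p=0 x=0 n0=0 y=1 z=0 clk=1 v=1 u=0
t5.Δ1 r=0 q=0 p=0 x=0 n0=0 y=1 z=0 clk=0 v=1 u=0
t6.Δ0 r=0 q=0 p=0 x=0 n0=0 y=1 z=0 clk=0 v=1 u=0
t6.Δ1 r=0 q=0 p=0 x=0 n0=0 y=1 z=0 clk=1 v=1 u=0

3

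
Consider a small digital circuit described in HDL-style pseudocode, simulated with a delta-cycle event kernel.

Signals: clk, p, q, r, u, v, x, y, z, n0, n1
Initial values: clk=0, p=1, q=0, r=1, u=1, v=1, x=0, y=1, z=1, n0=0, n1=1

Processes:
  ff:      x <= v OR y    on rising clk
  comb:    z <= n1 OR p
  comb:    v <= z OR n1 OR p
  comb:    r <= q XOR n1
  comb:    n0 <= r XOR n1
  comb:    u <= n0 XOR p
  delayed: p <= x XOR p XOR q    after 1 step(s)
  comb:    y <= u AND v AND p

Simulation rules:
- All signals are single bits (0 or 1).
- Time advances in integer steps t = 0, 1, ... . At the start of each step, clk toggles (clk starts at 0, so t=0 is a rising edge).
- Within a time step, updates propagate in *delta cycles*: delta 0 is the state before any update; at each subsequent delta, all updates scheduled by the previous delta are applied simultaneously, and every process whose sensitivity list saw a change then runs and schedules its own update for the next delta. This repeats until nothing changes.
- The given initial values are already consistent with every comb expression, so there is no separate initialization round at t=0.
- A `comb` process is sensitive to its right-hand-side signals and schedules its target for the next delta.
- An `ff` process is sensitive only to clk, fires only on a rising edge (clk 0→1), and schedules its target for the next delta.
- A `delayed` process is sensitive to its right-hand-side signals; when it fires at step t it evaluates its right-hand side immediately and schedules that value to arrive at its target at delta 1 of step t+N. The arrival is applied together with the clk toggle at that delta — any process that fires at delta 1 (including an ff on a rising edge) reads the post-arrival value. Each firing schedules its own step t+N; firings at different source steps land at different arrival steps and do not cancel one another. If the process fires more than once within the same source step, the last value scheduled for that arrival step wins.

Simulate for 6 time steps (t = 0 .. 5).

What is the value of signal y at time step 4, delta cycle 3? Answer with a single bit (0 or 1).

[bits: u,y,n1,p,x,n0,q,v,r,clk,z]
t=0: Δ0=11110001101 Δ1=11110001111 Δ2=11111001111 | 2Δ
t=1: Δ0=11111001111 Δ1=11101001101 Δ2=00101001101 | 2Δ
t=2: Δ0=00101001101 Δ1=00111001111 Δ2=10111001111 Δ3=11111001111 | 3Δ
t=3: Δ0=11111001111 Δ1=11101001101 Δ2=00101001101 | 2Δ
t=4: Δ0=00101001101 Δ1=00111001111 Δ2=10111001111 Δ3=11111001111 | 3Δ
t=5: Δ0=11111001111 Δ1=11101001101 Δ2=00101001101 | 2Δ

1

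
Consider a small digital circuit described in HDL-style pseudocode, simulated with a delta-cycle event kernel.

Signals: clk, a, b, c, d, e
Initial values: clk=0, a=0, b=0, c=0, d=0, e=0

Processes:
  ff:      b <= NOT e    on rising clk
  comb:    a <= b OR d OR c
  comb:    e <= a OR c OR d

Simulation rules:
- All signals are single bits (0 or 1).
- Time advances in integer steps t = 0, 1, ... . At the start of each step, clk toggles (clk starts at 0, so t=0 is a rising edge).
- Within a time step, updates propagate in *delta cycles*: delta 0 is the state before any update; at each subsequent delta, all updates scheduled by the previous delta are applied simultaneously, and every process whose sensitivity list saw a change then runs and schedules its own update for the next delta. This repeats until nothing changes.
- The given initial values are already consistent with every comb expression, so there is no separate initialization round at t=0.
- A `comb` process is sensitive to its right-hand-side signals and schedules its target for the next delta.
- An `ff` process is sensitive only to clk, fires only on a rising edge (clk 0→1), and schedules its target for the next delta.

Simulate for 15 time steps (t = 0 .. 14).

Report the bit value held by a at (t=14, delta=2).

t0.Δ0 clk=0 a=0 d=0 c=0 e=0 b=0
t0.Δ1 clk=1 a=0 d=0 c=0 e=0 b=0
t0.Δ2 clk=1 a=0 d=0 c=0 e=0 b=1
t0.Δ3 clk=1 a=1 d=0 c=0 e=0 b=1
t0.Δ4 clk=1 a=1 d=0 c=0 e=1 b=1
t1.Δ0 clk=1 a=1 d=0 c=0 e=1 b=1
t1.Δ1 clk=0 a=1 d=0 c=0 e=1 b=1
t2.Δ0 clk=0 a=1 d=0 c=0 e=1 b=1
t2.Δ1 clk=1 a=1 d=0 c=0 e=1 b=1
t2.Δ2 clk=1 a=1 d=0 c=0 e=1 b=0
t2.Δ3 clk=1 a=0 d=0 c=0 e=1 b=0
t2.Δ4 clk=1 a=0 d=0 c=0 e=0 b=0
t3.Δ0 clk=1 a=0 d=0 c=0 e=0 b=0
t3.Δ1 clk=0 a=0 d=0 c=0 e=0 b=0
t4.Δ0 clk=0 a=0 d=0 c=0 e=0 b=0
t4.Δ1 clk=1 a=0 d=0 c=0 e=0 b=0
t4.Δ2 clk=1 a=0 d=0 c=0 e=0 b=1
t4.Δ3 clk=1 a=1 d=0 c=0 e=0 b=1
t4.Δ4 clk=1 a=1 d=0 c=0 e=1 b=1
t5.Δ0 clk=1 a=1 d=0 c=0 e=1 b=1
t5.Δ1 clk=0 a=1 d=0 c=0 e=1 b=1
t6.Δ0 clk=0 a=1 d=0 c=0 e=1 b=1
t6.Δ1 clk=1 a=1 d=0 c=0 e=1 b=1
t6.Δ2 clk=1 a=1 d=0 c=0 e=1 b=0
t6.Δ3 clk=1 a=0 d=0 c=0 e=1 b=0
t6.Δ4 clk=1 a=0 d=0 c=0 e=0 b=0
t7.Δ0 clk=1 a=0 d=0 c=0 e=0 b=0
t7.Δ1 clk=0 a=0 d=0 c=0 e=0 b=0
t8.Δ0 clk=0 a=0 d=0 c=0 e=0 b=0
t8.Δ1 clk=1 a=0 d=0 c=0 e=0 b=0
t8.Δ2 clk=1 a=0 d=0 c=0 e=0 b=1
t8.Δ3 clk=1 a=1 d=0 c=0 e=0 b=1
t8.Δ4 clk=1 a=1 d=0 c=0 e=1 b=1
t9.Δ0 clk=1 a=1 d=0 c=0 e=1 b=1
t9.Δ1 clk=0 a=1 d=0 c=0 e=1 b=1
t10.Δ0 clk=0 a=1 d=0 c=0 e=1 b=1
t10.Δ1 clk=1 a=1 d=0 c=0 e=1 b=1
t10.Δ2 clk=1 a=1 d=0 c=0 e=1 b=0
t10.Δ3 clk=1 a=0 d=0 c=0 e=1 b=0
t10.Δ4 clk=1 a=0 d=0 c=0 e=0 b=0
t11.Δ0 clk=1 a=0 d=0 c=0 e=0 b=0
t11.Δ1 clk=0 a=0 d=0 c=0 e=0 b=0
t12.Δ0 clk=0 a=0 d=0 c=0 e=0 b=0
t12.Δ1 clk=1 a=0 d=0 c=0 e=0 b=0
t12.Δ2 clk=1 a=0 d=0 c=0 e=0 b=1
t12.Δ3 clk=1 a=1 d=0 c=0 e=0 b=1
t12.Δ4 clk=1 a=1 d=0 c=0 e=1 b=1
t13.Δ0 clk=1 a=1 d=0 c=0 e=1 b=1
t13.Δ1 clk=0 a=1 d=0 c=0 e=1 b=1
t14.Δ0 clk=0 a=1 d=0 c=0 e=1 b=1
t14.Δ1 clk=1 a=1 d=0 c=0 e=1 b=1
t14.Δ2 clk=1 a=1 d=0 c=0 e=1 b=0
t14.Δ3 clk=1 a=0 d=0 c=0 e=1 b=0
t14.Δ4 clk=1 a=0 d=0 c=0 e=0 b=0

1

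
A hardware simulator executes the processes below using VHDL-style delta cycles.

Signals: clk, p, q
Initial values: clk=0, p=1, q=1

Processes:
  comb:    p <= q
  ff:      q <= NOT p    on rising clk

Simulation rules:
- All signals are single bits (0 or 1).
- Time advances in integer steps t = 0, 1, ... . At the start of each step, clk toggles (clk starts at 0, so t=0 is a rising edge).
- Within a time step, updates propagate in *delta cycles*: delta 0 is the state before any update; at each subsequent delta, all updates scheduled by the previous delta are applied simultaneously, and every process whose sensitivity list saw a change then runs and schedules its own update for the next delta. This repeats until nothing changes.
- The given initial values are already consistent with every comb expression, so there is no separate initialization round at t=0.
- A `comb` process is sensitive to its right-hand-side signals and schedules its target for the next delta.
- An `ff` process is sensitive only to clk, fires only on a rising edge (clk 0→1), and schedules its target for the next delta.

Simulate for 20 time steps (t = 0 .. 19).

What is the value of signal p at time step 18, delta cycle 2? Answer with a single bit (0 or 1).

0

t0.Δ0 q=1 clk=0 p=1
t0.Δ1 q=1 clk=1 p=1
t0.Δ2 q=0 clk=1 p=1
t0.Δ3 q=0 clk=1 p=0
t1.Δ0 q=0 clk=1 p=0
t1.Δ1 q=0 clk=0 p=0
t2.Δ0 q=0 clk=0 p=0
t2.Δ1 q=0 clk=1 p=0
t2.Δ2 q=1 clk=1 p=0
t2.Δ3 q=1 clk=1 p=1
t3.Δ0 q=1 clk=1 p=1
t3.Δ1 q=1 clk=0 p=1
t4.Δ0 q=1 clk=0 p=1
t4.Δ1 q=1 clk=1 p=1
t4.Δ2 q=0 clk=1 p=1
t4.Δ3 q=0 clk=1 p=0
t5.Δ0 q=0 clk=1 p=0
t5.Δ1 q=0 clk=0 p=0
t6.Δ0 q=0 clk=0 p=0
t6.Δ1 q=0 clk=1 p=0
t6.Δ2 q=1 clk=1 p=0
t6.Δ3 q=1 clk=1 p=1
t7.Δ0 q=1 clk=1 p=1
t7.Δ1 q=1 clk=0 p=1
t8.Δ0 q=1 clk=0 p=1
t8.Δ1 q=1 clk=1 p=1
t8.Δ2 q=0 clk=1 p=1
t8.Δ3 q=0 clk=1 p=0
t9.Δ0 q=0 clk=1 p=0
t9.Δ1 q=0 clk=0 p=0
t10.Δ0 q=0 clk=0 p=0
t10.Δ1 q=0 clk=1 p=0
t10.Δ2 q=1 clk=1 p=0
t10.Δ3 q=1 clk=1 p=1
t11.Δ0 q=1 clk=1 p=1
t11.Δ1 q=1 clk=0 p=1
t12.Δ0 q=1 clk=0 p=1
t12.Δ1 q=1 clk=1 p=1
t12.Δ2 q=0 clk=1 p=1
t12.Δ3 q=0 clk=1 p=0
t13.Δ0 q=0 clk=1 p=0
t13.Δ1 q=0 clk=0 p=0
t14.Δ0 q=0 clk=0 p=0
t14.Δ1 q=0 clk=1 p=0
t14.Δ2 q=1 clk=1 p=0
t14.Δ3 q=1 clk=1 p=1
t15.Δ0 q=1 clk=1 p=1
t15.Δ1 q=1 clk=0 p=1
t16.Δ0 q=1 clk=0 p=1
t16.Δ1 q=1 clk=1 p=1
t16.Δ2 q=0 clk=1 p=1
t16.Δ3 q=0 clk=1 p=0
t17.Δ0 q=0 clk=1 p=0
t17.Δ1 q=0 clk=0 p=0
t18.Δ0 q=0 clk=0 p=0
t18.Δ1 q=0 clk=1 p=0
t18.Δ2 q=1 clk=1 p=0
t18.Δ3 q=1 clk=1 p=1
t19.Δ0 q=1 clk=1 p=1
t19.Δ1 q=1 clk=0 p=1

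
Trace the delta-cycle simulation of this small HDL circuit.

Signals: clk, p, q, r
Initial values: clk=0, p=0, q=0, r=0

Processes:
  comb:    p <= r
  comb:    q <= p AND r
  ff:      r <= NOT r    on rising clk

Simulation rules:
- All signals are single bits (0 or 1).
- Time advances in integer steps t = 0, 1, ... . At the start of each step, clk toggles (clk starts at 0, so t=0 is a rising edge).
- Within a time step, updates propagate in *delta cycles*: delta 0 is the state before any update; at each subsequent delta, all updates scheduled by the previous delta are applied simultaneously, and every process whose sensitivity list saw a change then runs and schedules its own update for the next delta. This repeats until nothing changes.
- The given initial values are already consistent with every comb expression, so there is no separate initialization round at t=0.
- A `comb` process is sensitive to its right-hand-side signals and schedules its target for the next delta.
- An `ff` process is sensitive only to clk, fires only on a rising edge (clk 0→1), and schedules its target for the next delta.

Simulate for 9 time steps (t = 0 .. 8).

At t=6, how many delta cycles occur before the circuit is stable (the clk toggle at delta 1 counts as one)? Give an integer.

t=0 Δ0: q=0 clk=0 r=0 p=0
  Δ1: clk:0→1
  Δ2: r:0→1
  Δ3: p:0→1
  Δ4: q:0→1
  (4Δ to stable)
t=1 Δ0: q=1 clk=1 r=1 p=1
  Δ1: clk:1→0
  (1Δ to stable)
t=2 Δ0: q=1 clk=0 r=1 p=1
  Δ1: clk:0→1
  Δ2: r:1→0
  Δ3: q:1→0, p:1→0
  (3Δ to stable)
t=3 Δ0: q=0 clk=1 r=0 p=0
  Δ1: clk:1→0
  (1Δ to stable)
t=4 Δ0: q=0 clk=0 r=0 p=0
  Δ1: clk:0→1
  Δ2: r:0→1
  Δ3: p:0→1
  Δ4: q:0→1
  (4Δ to stable)
t=5 Δ0: q=1 clk=1 r=1 p=1
  Δ1: clk:1→0
  (1Δ to stable)
t=6 Δ0: q=1 clk=0 r=1 p=1
  Δ1: clk:0→1
  Δ2: r:1→0
  Δ3: q:1→0, p:1→0
  (3Δ to stable)
t=7 Δ0: q=0 clk=1 r=0 p=0
  Δ1: clk:1→0
  (1Δ to stable)
t=8 Δ0: q=0 clk=0 r=0 p=0
  Δ1: clk:0→1
  Δ2: r:0→1
  Δ3: p:0→1
  Δ4: q:0→1
  (4Δ to stable)

3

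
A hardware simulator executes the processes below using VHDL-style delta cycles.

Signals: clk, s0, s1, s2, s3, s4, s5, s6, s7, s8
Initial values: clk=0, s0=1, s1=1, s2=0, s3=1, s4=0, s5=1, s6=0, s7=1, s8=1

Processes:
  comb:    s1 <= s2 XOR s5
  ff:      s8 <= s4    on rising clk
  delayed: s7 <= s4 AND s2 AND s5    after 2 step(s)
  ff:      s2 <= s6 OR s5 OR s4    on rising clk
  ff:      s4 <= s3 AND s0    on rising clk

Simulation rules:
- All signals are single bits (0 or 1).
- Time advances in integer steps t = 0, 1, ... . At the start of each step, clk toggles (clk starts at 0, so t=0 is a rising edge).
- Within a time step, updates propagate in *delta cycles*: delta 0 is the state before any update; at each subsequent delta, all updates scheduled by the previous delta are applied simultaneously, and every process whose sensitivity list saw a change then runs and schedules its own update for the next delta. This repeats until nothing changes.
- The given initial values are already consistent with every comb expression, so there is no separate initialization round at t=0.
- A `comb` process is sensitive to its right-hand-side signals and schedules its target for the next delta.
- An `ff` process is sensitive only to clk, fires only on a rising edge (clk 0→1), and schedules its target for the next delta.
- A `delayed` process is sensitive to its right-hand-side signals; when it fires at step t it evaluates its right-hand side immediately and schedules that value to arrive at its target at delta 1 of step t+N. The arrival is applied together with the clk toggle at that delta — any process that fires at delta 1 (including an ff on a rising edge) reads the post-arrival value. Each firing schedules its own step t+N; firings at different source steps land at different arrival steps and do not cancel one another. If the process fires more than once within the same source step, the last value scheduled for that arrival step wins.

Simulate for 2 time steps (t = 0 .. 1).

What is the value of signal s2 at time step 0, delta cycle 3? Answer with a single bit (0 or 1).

t=0 Δ0: s5=1 s4=0 s7=1 s1=1 s6=0 s0=1 clk=0 s3=1 s8=1 s2=0
  Δ1: clk:0→1
  Δ2: s4:0→1, s8:1→0, s2:0→1
  Δ3: s1:1→0
  (3Δ to stable)
t=1 Δ0: s5=1 s4=1 s7=1 s1=0 s6=0 s0=1 clk=1 s3=1 s8=0 s2=1
  Δ1: clk:1→0
  (1Δ to stable)

1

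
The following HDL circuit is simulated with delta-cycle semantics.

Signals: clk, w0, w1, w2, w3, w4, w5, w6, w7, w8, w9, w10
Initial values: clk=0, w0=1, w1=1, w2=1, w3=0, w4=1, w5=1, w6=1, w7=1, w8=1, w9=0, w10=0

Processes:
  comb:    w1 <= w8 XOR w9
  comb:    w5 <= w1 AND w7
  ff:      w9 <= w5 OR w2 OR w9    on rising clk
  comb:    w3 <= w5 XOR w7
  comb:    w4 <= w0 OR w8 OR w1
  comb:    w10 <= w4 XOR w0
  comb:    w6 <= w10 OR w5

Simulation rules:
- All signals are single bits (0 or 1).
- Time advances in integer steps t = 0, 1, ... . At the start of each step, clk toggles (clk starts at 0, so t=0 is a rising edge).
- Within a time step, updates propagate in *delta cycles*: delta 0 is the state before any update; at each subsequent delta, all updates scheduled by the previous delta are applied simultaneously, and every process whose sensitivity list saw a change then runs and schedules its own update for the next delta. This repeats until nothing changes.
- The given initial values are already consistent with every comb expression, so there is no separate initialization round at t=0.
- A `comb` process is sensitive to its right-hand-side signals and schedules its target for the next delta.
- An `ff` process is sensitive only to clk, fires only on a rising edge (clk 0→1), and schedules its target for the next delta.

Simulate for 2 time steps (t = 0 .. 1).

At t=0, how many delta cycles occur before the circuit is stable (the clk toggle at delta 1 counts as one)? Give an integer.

t=0 Δ0: w3=0 w0=1 w9=0 clk=0 w1=1 w7=1 w6=1 w4=1 w5=1 w10=0 w2=1 w8=1
  Δ1: clk:0→1
  Δ2: w9:0→1
  Δ3: w1:1→0
  Δ4: w5:1→0
  Δ5: w3:0→1, w6:1→0
  (5Δ to stable)
t=1 Δ0: w3=1 w0=1 w9=1 clk=1 w1=0 w7=1 w6=0 w4=1 w5=0 w10=0 w2=1 w8=1
  Δ1: clk:1→0
  (1Δ to stable)

5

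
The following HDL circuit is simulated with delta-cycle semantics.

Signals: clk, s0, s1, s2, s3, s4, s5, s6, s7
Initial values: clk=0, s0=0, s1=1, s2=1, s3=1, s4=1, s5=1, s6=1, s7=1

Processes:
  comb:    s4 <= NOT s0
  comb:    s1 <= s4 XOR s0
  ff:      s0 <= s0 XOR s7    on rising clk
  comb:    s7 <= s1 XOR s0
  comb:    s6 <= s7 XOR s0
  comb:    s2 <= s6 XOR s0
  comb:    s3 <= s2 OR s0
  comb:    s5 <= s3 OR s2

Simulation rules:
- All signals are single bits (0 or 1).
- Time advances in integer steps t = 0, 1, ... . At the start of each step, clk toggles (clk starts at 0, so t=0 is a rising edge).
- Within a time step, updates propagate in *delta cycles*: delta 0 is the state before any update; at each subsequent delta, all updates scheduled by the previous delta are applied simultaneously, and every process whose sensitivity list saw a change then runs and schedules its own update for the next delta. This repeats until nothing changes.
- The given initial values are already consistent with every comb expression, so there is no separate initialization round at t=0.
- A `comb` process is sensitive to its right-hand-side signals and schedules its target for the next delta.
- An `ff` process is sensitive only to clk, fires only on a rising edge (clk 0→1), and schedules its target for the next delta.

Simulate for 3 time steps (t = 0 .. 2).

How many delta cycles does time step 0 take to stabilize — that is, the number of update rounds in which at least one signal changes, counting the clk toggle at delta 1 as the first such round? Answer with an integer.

7

t0.Δ0 s1=1 s2=1 s0=0 s7=1 s5=1 s4=1 clk=0 s6=1 s3=1
t0.Δ1 s1=1 s2=1 s0=0 s7=1 s5=1 s4=1 clk=1 s6=1 s3=1
t0.Δ2 s1=1 s2=1 s0=1 s7=1 s5=1 s4=1 clk=1 s6=1 s3=1
t0.Δ3 s1=0 s2=0 s0=1 s7=0 s5=1 s4=0 clk=1 s6=0 s3=1
t0.Δ4 s1=1 s2=1 s0=1 s7=1 s5=1 s4=0 clk=1 s6=1 s3=1
t0.Δ5 s1=1 s2=0 s0=1 s7=0 s5=1 s4=0 clk=1 s6=0 s3=1
t0.Δ6 s1=1 s2=1 s0=1 s7=0 s5=1 s4=0 clk=1 s6=1 s3=1
t0.Δ7 s1=1 s2=0 s0=1 s7=0 s5=1 s4=0 clk=1 s6=1 s3=1
t1.Δ0 s1=1 s2=0 s0=1 s7=0 s5=1 s4=0 clk=1 s6=1 s3=1
t1.Δ1 s1=1 s2=0 s0=1 s7=0 s5=1 s4=0 clk=0 s6=1 s3=1
t2.Δ0 s1=1 s2=0 s0=1 s7=0 s5=1 s4=0 clk=0 s6=1 s3=1
t2.Δ1 s1=1 s2=0 s0=1 s7=0 s5=1 s4=0 clk=1 s6=1 s3=1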